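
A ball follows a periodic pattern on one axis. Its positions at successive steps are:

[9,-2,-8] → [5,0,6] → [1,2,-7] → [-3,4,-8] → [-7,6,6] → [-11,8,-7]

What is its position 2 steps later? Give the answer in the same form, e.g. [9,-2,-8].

The first coordinate changes by -4 each step, so at step 7 it is 9 + 7·(-4) = -19.
The second coordinate changes by +2 each step, so at step 7 it is -2 + 7·(2) = 12.
The third coordinate repeats the cycle [-8, 6, -7] with period 3; step 7 mod 3 = 1, giving 6.

[-19,12,6]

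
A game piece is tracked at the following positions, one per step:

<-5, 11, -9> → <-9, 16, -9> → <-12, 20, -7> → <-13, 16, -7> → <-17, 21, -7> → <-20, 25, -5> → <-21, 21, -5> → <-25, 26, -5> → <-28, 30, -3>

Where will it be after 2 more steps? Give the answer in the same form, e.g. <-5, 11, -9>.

<-33, 31, -3>

Step-to-step displacements: <-4, +5, +0>, <-3, +4, +2>, <-1, -4, +0>, <-4, +5, +0>, <-3, +4, +2>, <-1, -4, +0>, <-4, +5, +0>, <-3, +4, +2> — a repeating cycle of length 3.
step 9: apply <-1, -4, +0> → <-29, 26, -3>
step 10: apply <-4, +5, +0> → <-33, 31, -3>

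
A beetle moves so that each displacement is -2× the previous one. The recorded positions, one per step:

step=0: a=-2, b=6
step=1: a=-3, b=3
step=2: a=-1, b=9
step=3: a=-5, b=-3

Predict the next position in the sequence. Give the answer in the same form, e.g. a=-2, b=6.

The jumps are (-1, -3), (+2, +6), (-4, -12) — a geometric progression with ratio -2.
step 4: a=-5, b=-3 + (+8, +24) → a=3, b=21

a=3, b=21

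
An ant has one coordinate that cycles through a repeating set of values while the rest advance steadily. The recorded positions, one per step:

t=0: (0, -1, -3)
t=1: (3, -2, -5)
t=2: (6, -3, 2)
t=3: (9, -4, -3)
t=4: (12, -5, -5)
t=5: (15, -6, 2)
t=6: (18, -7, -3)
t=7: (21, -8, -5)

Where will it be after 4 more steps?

(33, -12, 2)

The first coordinate changes by +3 each step, so at step 11 it is 0 + 11·(3) = 33.
The second coordinate changes by -1 each step, so at step 11 it is -1 + 11·(-1) = -12.
The third coordinate repeats the cycle [-3, -5, 2] with period 3; step 11 mod 3 = 2, giving 2.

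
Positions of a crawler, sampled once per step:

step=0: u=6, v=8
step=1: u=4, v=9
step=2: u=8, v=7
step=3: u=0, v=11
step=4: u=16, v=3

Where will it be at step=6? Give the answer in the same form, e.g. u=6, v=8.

The jumps are (-2,+1), (+4,-2), (-8,+4), (+16,-8) — a geometric progression with ratio -2.
step 5: u=16, v=3 + (-32,+16) → u=-16, v=19
step 6: u=-16, v=19 + (+64,-32) → u=48, v=-13

u=48, v=-13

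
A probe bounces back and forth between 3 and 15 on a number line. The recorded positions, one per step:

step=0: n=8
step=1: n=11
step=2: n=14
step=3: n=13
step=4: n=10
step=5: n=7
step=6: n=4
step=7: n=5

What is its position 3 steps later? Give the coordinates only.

n=14

The value travels 3 per step and bounces off the walls at 3 and 15.
  step 8: 5 → 8
  step 9: 8 → 11
  step 10: 11 → 14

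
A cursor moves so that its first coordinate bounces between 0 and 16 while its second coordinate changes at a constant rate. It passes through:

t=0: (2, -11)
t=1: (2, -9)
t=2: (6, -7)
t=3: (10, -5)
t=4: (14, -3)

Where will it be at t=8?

The first coordinate travels 4 per step and bounces off the walls at 0 and 16.
  step 5: 14 → 14
  step 6: 14 → 10
  step 7: 10 → 6
  step 8: 6 → 2
The second coordinate changes by +2 each step: at step 8 it is 5.

(2, 5)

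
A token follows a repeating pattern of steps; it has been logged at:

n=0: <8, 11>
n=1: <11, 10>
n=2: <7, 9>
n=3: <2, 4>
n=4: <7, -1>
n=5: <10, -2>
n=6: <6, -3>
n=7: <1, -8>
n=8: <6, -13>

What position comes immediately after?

<9, -14>

Differencing gives <+3, -1>, <-4, -1>, <-5, -5>, <+5, -5>, <+3, -1>, <-4, -1>, <-5, -5>, <+5, -5>. This is the pattern <+3, -1>, <-4, -1>, <-5, -5>, <+5, -5> repeated.
step 9: apply <+3, -1> → <9, -14>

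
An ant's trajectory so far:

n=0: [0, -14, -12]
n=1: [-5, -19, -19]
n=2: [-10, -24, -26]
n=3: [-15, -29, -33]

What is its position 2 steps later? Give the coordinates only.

[-25, -39, -47]

The position changes by [-5, -5, -7] every step.
step 4: [-15, -29, -33] + [-5, -5, -7] → [-20, -34, -40]
step 5: [-20, -34, -40] + [-5, -5, -7] → [-25, -39, -47]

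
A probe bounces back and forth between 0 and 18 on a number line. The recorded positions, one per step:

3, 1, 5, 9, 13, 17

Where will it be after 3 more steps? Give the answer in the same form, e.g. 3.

The value travels 4 per step and bounces off the walls at 0 and 18.
  step 6: 17 → 15
  step 7: 15 → 11
  step 8: 11 → 7

7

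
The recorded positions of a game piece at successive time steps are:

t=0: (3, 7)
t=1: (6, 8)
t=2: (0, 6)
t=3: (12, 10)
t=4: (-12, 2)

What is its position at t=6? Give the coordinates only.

Step-to-step displacements: (+3, +1), (-6, -2), (+12, +4), (-24, -8); each is -2× the previous.
step 5: (-12, 2) + (+48, +16) → (36, 18)
step 6: (36, 18) + (-96, -32) → (-60, -14)

(-60, -14)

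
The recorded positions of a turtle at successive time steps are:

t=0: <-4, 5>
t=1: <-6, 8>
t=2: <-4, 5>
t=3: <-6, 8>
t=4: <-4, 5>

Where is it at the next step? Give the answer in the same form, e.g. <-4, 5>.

<-6, 8>

Consecutive displacements <-2, +3>, <+2, -3>, <-2, +3>, <+2, -3> scale by a factor of -1 each step.
step 5: <-4, 5> + <-2, +3> → <-6, 8>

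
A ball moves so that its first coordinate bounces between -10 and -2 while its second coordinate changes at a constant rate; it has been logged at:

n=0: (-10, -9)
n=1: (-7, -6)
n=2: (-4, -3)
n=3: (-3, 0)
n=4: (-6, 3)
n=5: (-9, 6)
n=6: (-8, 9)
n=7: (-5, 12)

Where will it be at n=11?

(-9, 24)

The first coordinate travels 3 per step and bounces off the walls at -10 and -2.
  step 8: -5 → -2
  step 9: -2 → -5
  step 10: -5 → -8
  step 11: -8 → -9
The second coordinate changes by +3 each step: at step 11 it is 24.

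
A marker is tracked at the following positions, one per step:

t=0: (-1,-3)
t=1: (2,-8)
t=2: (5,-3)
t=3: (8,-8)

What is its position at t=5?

First: linear, +3 per step → 14 at step 5.
Second: cycles through -3, -8 every 2 steps. Step 5 lands at position 1 of the cycle → -8.

(14,-8)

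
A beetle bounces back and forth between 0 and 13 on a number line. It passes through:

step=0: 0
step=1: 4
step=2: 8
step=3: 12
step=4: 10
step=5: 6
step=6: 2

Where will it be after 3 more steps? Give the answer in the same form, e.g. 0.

10

The value reflects between 0 and 13, moving 4 per step.
  step 7: 2 → 2
  step 8: 2 → 6
  step 9: 6 → 10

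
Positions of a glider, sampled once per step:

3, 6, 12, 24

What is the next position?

48

Consecutive displacements +3, +6, +12 scale by a factor of 2 each step.
step 4: 24 + 24 → 48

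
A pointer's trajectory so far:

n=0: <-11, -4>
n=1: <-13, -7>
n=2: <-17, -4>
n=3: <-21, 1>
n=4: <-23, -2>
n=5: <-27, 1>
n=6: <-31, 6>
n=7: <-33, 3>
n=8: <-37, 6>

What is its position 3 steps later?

<-47, 11>

Differencing gives <-2, -3>, <-4, +3>, <-4, +5>, <-2, -3>, <-4, +3>, <-4, +5>, <-2, -3>, <-4, +3>. This is the pattern <-2, -3>, <-4, +3>, <-4, +5> repeated.
step 9: apply <-4, +5> → <-41, 11>
step 10: apply <-2, -3> → <-43, 8>
step 11: apply <-4, +3> → <-47, 11>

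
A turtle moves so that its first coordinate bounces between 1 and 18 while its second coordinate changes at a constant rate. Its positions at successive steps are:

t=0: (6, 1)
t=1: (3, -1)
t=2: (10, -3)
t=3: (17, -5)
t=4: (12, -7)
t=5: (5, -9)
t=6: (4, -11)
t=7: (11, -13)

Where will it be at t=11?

The first coordinate travels 7 per step and bounces off the walls at 1 and 18.
  step 8: 11 → 18
  step 9: 18 → 11
  step 10: 11 → 4
  step 11: 4 → 5
The second coordinate changes by -2 each step: at step 11 it is -21.

(5, -21)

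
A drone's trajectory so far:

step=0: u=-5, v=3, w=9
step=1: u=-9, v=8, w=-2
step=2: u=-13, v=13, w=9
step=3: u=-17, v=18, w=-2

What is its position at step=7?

U: linear, -4 per step → -33 at step 7.
V: linear, +5 per step → 38 at step 7.
W: cycles through 9, -2 every 2 steps. Step 7 lands at position 1 of the cycle → -2.

u=-33, v=38, w=-2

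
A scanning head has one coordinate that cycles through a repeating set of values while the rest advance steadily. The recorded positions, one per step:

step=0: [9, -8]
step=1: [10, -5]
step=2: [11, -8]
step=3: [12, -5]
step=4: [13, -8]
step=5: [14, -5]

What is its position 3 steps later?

First: linear, +1 per step → 17 at step 8.
Second: cycles through -8, -5 every 2 steps. Step 8 lands at position 0 of the cycle → -8.

[17, -8]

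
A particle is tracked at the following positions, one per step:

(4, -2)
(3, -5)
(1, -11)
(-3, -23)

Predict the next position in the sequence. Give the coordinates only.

(-11, -47)

The jumps are (-1, -3), (-2, -6), (-4, -12) — a geometric progression with ratio 2.
step 4: (-3, -23) + (-8, -24) → (-11, -47)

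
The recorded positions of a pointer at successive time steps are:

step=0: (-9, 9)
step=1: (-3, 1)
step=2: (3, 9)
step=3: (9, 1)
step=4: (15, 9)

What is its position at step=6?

First: linear, +6 per step → 27 at step 6.
Second: cycles through 9, 1 every 2 steps. Step 6 lands at position 0 of the cycle → 9.

(27, 9)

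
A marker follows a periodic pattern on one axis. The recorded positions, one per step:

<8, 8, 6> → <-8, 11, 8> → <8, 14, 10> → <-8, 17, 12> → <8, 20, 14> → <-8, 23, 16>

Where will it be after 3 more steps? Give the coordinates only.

First: cycles through 8, -8 every 2 steps. Step 8 lands at position 0 of the cycle → 8.
Second: linear, +3 per step → 32 at step 8.
Third: linear, +2 per step → 22 at step 8.

<8, 32, 22>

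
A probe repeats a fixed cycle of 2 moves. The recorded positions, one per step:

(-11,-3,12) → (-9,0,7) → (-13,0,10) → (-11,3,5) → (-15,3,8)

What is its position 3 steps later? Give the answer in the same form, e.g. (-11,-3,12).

Step-to-step displacements: (+2,+3,-5), (-4,+0,+3), (+2,+3,-5), (-4,+0,+3) — a repeating cycle of length 2.
step 5: apply (+2,+3,-5) → (-13,6,3)
step 6: apply (-4,+0,+3) → (-17,6,6)
step 7: apply (+2,+3,-5) → (-15,9,1)

(-15,9,1)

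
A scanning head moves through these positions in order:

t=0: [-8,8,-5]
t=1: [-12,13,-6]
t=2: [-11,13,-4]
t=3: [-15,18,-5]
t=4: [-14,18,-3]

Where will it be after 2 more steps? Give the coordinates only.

[-17,23,-2]

Step-to-step displacements: [-4,+5,-1], [+1,+0,+2], [-4,+5,-1], [+1,+0,+2] — a repeating cycle of length 2.
step 5: apply [-4,+5,-1] → [-18,23,-4]
step 6: apply [+1,+0,+2] → [-17,23,-2]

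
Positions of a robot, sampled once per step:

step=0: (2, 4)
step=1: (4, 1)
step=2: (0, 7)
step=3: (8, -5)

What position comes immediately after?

(-8, 19)

Consecutive displacements (+2, -3), (-4, +6), (+8, -12) scale by a factor of -2 each step.
step 4: (8, -5) + (-16, +24) → (-8, 19)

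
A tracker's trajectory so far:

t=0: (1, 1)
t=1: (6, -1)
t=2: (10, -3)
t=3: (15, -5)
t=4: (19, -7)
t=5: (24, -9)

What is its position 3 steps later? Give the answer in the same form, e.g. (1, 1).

The moves between consecutive positions are (+5, -2), (+4, -2), (+5, -2), (+4, -2), (+5, -2); they repeat the 2-cycle [(+5, -2), (+4, -2)].
step 6: apply (+4, -2) → (28, -11)
step 7: apply (+5, -2) → (33, -13)
step 8: apply (+4, -2) → (37, -15)

(37, -15)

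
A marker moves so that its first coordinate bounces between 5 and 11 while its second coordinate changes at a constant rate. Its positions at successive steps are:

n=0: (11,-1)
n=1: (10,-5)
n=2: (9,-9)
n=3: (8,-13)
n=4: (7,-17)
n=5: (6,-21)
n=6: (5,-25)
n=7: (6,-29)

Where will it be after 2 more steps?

The first coordinate travels 1 per step and bounces off the walls at 5 and 11.
  step 8: 6 → 7
  step 9: 7 → 8
The second coordinate changes by -4 each step: at step 9 it is -37.

(8,-37)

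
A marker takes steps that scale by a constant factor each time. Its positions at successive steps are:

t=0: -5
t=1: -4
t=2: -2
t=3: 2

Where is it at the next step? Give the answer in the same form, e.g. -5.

The jumps are +1, +2, +4 — a geometric progression with ratio 2.
step 4: 2 + 8 → 10

10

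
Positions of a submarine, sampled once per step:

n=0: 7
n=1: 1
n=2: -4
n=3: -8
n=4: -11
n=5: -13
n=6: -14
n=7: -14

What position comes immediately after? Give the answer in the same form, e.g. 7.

Successive displacements: -6, -5, -4, -3, -2, -1, +0 — each changes by +1.
step 8: -14 + 1 → -13

-13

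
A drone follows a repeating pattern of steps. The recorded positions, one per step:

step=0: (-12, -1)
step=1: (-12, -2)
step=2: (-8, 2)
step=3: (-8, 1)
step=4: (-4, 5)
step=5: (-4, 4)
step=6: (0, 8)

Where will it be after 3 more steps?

(4, 10)

Differencing gives (+0, -1), (+4, +4), (+0, -1), (+4, +4), (+0, -1), (+4, +4). This is the pattern (+0, -1), (+4, +4) repeated.
step 7: apply (+0, -1) → (0, 7)
step 8: apply (+4, +4) → (4, 11)
step 9: apply (+0, -1) → (4, 10)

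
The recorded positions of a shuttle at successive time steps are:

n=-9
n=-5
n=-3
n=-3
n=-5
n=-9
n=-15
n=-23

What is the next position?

n=-33

Taking differences between consecutive positions: +4, +2, +0, -2, -4, -6, -8. These grow by -2 each step.
step 8: -23 − 10 → n=-33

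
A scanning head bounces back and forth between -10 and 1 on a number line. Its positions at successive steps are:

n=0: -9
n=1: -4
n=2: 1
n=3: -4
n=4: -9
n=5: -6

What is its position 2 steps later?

-2

The value reflects between -10 and 1, moving 5 per step.
  step 6: -6 → -1
  step 7: -1 → -2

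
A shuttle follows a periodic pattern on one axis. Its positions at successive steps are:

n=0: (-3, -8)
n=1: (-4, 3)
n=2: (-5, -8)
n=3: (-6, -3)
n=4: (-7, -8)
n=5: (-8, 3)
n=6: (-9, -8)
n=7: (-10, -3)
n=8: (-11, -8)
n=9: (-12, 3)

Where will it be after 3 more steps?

The first coordinate changes by -1 each step, so at step 12 it is -3 + 12·(-1) = -15.
The second coordinate repeats the cycle [-8, 3, -8, -3] with period 4; step 12 mod 4 = 0, giving -8.

(-15, -8)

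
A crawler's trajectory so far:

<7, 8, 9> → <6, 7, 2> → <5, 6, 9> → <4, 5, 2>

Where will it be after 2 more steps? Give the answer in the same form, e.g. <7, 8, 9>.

<2, 3, 2>

The first coordinate changes by -1 each step, so at step 5 it is 7 + 5·(-1) = 2.
The second coordinate changes by -1 each step, so at step 5 it is 8 + 5·(-1) = 3.
The third coordinate repeats the cycle [9, 2] with period 2; step 5 mod 2 = 1, giving 2.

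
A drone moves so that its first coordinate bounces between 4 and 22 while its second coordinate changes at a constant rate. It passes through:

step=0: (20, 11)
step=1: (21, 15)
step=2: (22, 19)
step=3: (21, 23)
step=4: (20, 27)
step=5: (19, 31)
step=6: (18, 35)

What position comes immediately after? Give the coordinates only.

(17, 39)

The first coordinate travels 1 per step and bounces off the walls at 4 and 22.
  step 7: 18 → 17
The second coordinate changes by +4 each step: at step 7 it is 39.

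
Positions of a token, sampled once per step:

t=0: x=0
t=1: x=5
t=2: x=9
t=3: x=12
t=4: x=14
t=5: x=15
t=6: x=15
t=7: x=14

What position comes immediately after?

First differences are +5, +4, +3, +2, +1, +0, -1; their common second difference is -1 (constant acceleration).
step 8: 14 − 2 → x=12

x=12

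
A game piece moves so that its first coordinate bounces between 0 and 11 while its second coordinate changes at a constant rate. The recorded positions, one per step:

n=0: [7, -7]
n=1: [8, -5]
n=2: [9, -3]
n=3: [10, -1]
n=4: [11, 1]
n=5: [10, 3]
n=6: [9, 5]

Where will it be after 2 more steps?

[7, 9]

The first coordinate travels 1 per step and bounces off the walls at 0 and 11.
  step 7: 9 → 8
  step 8: 8 → 7
The second coordinate changes by +2 each step: at step 8 it is 9.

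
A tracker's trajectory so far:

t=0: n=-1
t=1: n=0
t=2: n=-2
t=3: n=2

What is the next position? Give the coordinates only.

n=-6

The jumps are +1, -2, +4 — a geometric progression with ratio -2.
step 4: 2 − 8 → n=-6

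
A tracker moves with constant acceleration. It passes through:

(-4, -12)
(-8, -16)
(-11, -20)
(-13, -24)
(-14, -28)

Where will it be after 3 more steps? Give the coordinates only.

(-11, -40)

Successive displacements: (-4, -4), (-3, -4), (-2, -4), (-1, -4) — each changes by (+1, +0).
step 5: (-14, -28) + (+0, -4) → (-14, -32)
step 6: (-14, -32) + (+1, -4) → (-13, -36)
step 7: (-13, -36) + (+2, -4) → (-11, -40)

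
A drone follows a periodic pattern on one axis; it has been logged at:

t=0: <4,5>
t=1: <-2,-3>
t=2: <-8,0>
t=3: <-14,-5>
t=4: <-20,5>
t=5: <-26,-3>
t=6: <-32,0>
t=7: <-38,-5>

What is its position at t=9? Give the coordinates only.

The first coordinate changes by -6 each step, so at step 9 it is 4 + 9·(-6) = -50.
The second coordinate repeats the cycle [5, -3, 0, -5] with period 4; step 9 mod 4 = 1, giving -3.

<-50,-3>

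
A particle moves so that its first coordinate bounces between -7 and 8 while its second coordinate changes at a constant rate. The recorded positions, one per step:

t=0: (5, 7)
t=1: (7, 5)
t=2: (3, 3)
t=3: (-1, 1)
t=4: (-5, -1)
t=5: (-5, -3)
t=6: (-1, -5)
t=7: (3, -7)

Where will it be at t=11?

The first coordinate reflects between -7 and 8, moving 4 per step.
  step 8: 3 → 7
  step 9: 7 → 5
  step 10: 5 → 1
  step 11: 1 → -3
The second coordinate changes by -2 each step: at step 11 it is -15.

(-3, -15)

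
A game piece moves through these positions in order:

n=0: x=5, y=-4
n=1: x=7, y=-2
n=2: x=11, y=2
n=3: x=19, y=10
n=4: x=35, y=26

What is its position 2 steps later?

x=131, y=122

Consecutive displacements (+2, +2), (+4, +4), (+8, +8), (+16, +16) scale by a factor of 2 each step.
step 5: x=35, y=26 + (+32, +32) → x=67, y=58
step 6: x=67, y=58 + (+64, +64) → x=131, y=122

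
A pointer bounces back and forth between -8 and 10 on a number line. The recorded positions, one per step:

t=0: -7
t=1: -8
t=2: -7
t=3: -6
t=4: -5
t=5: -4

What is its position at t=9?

The value travels 1 per step and bounces off the walls at -8 and 10.
  step 6: -4 → -3
  step 7: -3 → -2
  step 8: -2 → -1
  step 9: -1 → 0

0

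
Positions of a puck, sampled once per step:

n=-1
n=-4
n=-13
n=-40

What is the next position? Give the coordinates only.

n=-121

Consecutive displacements -3, -9, -27 scale by a factor of 3 each step.
step 4: -40 − 81 → n=-121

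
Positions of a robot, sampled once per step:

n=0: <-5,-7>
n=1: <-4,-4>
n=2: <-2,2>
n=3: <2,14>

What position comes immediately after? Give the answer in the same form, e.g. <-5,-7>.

<10,38>

Step-to-step displacements: <+1,+3>, <+2,+6>, <+4,+12>; each is 2× the previous.
step 4: <2,14> + <+8,+24> → <10,38>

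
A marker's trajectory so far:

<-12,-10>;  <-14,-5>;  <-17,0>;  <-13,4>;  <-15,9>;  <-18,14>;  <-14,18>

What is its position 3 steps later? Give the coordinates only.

Differencing gives <-2,+5>, <-3,+5>, <+4,+4>, <-2,+5>, <-3,+5>, <+4,+4>. This is the pattern <-2,+5>, <-3,+5>, <+4,+4> repeated.
step 7: apply <-2,+5> → <-16,23>
step 8: apply <-3,+5> → <-19,28>
step 9: apply <+4,+4> → <-15,32>

<-15,32>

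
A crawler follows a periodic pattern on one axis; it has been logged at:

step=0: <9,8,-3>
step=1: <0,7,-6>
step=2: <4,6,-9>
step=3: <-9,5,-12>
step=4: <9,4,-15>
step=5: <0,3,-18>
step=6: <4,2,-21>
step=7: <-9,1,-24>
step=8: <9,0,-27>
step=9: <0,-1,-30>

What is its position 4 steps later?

<0,-5,-42>

The first coordinate repeats the cycle [9, 0, 4, -9] with period 4; step 13 mod 4 = 1, giving 0.
The second coordinate changes by -1 each step, so at step 13 it is 8 + 13·(-1) = -5.
The third coordinate changes by -3 each step, so at step 13 it is -3 + 13·(-3) = -42.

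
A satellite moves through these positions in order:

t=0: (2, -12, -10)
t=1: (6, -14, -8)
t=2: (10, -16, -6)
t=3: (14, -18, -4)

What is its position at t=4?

(18, -20, -2)

The position changes by (+4, -2, +2) every step.
step 4: (14, -18, -4) + (+4, -2, +2) → (18, -20, -2)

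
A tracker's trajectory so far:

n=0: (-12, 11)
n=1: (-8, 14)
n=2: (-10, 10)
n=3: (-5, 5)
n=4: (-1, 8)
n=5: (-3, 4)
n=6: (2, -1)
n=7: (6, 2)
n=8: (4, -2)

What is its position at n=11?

(11, -8)

Step-to-step displacements: (+4, +3), (-2, -4), (+5, -5), (+4, +3), (-2, -4), (+5, -5), (+4, +3), (-2, -4) — a repeating cycle of length 3.
step 9: apply (+5, -5) → (9, -7)
step 10: apply (+4, +3) → (13, -4)
step 11: apply (-2, -4) → (11, -8)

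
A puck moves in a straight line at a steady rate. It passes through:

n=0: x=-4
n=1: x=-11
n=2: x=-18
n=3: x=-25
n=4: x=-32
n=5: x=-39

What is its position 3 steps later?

x=-60

Each step adds -7 to the position.
step 6: -39 − 7 → x=-46
step 7: -46 − 7 → x=-53
step 8: -53 − 7 → x=-60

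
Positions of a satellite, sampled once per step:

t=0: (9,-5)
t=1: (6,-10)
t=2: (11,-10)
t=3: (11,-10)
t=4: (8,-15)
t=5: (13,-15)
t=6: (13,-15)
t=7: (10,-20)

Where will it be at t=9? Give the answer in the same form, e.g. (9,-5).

(15,-20)

Step-to-step displacements: (-3,-5), (+5,+0), (+0,+0), (-3,-5), (+5,+0), (+0,+0), (-3,-5) — a repeating cycle of length 3.
step 8: apply (+5,+0) → (15,-20)
step 9: apply (+0,+0) → (15,-20)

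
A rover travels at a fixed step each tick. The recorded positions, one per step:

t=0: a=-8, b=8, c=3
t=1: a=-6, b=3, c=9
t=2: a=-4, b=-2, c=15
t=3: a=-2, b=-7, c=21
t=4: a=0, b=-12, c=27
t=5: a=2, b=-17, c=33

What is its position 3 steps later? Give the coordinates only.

The position changes by (+2,-5,+6) every step.
step 6: a=2, b=-17, c=33 + (+2,-5,+6) → a=4, b=-22, c=39
step 7: a=4, b=-22, c=39 + (+2,-5,+6) → a=6, b=-27, c=45
step 8: a=6, b=-27, c=45 + (+2,-5,+6) → a=8, b=-32, c=51

a=8, b=-32, c=51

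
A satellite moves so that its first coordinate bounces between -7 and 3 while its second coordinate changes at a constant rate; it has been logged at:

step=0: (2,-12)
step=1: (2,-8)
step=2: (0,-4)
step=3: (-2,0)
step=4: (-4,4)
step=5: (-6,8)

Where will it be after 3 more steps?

The first coordinate reflects between -7 and 3, moving 2 per step.
  step 6: -6 → -6
  step 7: -6 → -4
  step 8: -4 → -2
The second coordinate changes by +4 each step: at step 8 it is 20.

(-2,20)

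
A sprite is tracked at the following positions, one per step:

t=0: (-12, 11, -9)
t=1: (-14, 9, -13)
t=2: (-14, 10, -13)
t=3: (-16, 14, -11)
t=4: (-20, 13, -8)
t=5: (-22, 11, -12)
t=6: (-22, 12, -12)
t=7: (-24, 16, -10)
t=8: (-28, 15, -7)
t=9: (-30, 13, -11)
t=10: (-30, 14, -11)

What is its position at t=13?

Differencing gives (-2, -2, -4), (+0, +1, +0), (-2, +4, +2), (-4, -1, +3), (-2, -2, -4), (+0, +1, +0), (-2, +4, +2), (-4, -1, +3), (-2, -2, -4), (+0, +1, +0). This is the pattern (-2, -2, -4), (+0, +1, +0), (-2, +4, +2), (-4, -1, +3) repeated.
step 11: apply (-2, +4, +2) → (-32, 18, -9)
step 12: apply (-4, -1, +3) → (-36, 17, -6)
step 13: apply (-2, -2, -4) → (-38, 15, -10)

(-38, 15, -10)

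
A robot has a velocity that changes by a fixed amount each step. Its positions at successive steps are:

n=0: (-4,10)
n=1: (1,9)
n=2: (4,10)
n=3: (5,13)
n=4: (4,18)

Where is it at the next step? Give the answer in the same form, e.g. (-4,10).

Successive displacements: (+5,-1), (+3,+1), (+1,+3), (-1,+5) — each changes by (-2,+2).
step 5: (4,18) + (-3,+7) → (1,25)

(1,25)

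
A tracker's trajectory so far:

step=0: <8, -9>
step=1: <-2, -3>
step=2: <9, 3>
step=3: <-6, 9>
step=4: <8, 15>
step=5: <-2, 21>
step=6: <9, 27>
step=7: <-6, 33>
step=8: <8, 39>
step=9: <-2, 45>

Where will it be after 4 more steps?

The first coordinate repeats the cycle [8, -2, 9, -6] with period 4; step 13 mod 4 = 1, giving -2.
The second coordinate changes by +6 each step, so at step 13 it is -9 + 13·(6) = 69.

<-2, 69>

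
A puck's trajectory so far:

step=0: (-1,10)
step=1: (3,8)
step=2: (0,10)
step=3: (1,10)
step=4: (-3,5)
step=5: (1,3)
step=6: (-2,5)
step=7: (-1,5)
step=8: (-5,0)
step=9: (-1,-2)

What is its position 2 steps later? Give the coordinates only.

Differencing gives (+4,-2), (-3,+2), (+1,+0), (-4,-5), (+4,-2), (-3,+2), (+1,+0), (-4,-5), (+4,-2). This is the pattern (+4,-2), (-3,+2), (+1,+0), (-4,-5) repeated.
step 10: apply (-3,+2) → (-4,0)
step 11: apply (+1,+0) → (-3,0)

(-3,0)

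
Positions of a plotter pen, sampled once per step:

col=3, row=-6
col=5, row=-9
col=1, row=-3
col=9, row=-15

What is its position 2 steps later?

Step-to-step displacements: (+2, -3), (-4, +6), (+8, -12); each is -2× the previous.
step 4: col=9, row=-15 + (-16, +24) → col=-7, row=9
step 5: col=-7, row=9 + (+32, -48) → col=25, row=-39

col=25, row=-39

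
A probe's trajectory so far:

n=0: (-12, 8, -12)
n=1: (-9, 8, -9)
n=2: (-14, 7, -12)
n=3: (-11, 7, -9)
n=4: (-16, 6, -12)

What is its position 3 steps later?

The moves between consecutive positions are (+3, +0, +3), (-5, -1, -3), (+3, +0, +3), (-5, -1, -3); they repeat the 2-cycle [(+3, +0, +3), (-5, -1, -3)].
step 5: apply (+3, +0, +3) → (-13, 6, -9)
step 6: apply (-5, -1, -3) → (-18, 5, -12)
step 7: apply (+3, +0, +3) → (-15, 5, -9)

(-15, 5, -9)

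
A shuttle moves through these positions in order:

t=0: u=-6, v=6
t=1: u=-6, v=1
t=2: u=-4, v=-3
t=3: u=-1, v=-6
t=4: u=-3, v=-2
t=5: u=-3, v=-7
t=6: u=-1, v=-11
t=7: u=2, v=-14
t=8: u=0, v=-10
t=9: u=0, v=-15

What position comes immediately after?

The moves between consecutive positions are (+0, -5), (+2, -4), (+3, -3), (-2, +4), (+0, -5), (+2, -4), (+3, -3), (-2, +4), (+0, -5); they repeat the 4-cycle [(+0, -5), (+2, -4), (+3, -3), (-2, +4)].
step 10: apply (+2, -4) → u=2, v=-19

u=2, v=-19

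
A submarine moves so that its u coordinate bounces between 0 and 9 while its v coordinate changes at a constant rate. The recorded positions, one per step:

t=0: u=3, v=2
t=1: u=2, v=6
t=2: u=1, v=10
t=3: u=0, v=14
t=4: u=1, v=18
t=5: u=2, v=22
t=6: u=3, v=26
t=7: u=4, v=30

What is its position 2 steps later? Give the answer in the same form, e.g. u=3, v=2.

The u coordinate travels 1 per step and bounces off the walls at 0 and 9.
  step 8: 4 → 5
  step 9: 5 → 6
The v coordinate changes by +4 each step: at step 9 it is 38.

u=6, v=38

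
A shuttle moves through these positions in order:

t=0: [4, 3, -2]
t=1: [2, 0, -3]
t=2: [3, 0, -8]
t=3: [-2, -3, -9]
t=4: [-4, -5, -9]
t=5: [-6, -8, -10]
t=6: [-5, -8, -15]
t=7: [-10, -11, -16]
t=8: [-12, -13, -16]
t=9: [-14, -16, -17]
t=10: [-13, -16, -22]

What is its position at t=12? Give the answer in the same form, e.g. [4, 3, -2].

[-20, -21, -23]

Step-to-step displacements: [-2, -3, -1], [+1, +0, -5], [-5, -3, -1], [-2, -2, +0], [-2, -3, -1], [+1, +0, -5], [-5, -3, -1], [-2, -2, +0], [-2, -3, -1], [+1, +0, -5] — a repeating cycle of length 4.
step 11: apply [-5, -3, -1] → [-18, -19, -23]
step 12: apply [-2, -2, +0] → [-20, -21, -23]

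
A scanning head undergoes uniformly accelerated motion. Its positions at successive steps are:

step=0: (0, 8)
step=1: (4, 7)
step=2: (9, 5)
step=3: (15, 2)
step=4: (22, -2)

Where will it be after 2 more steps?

(39, -13)

Successive displacements: (+4, -1), (+5, -2), (+6, -3), (+7, -4) — each changes by (+1, -1).
step 5: (22, -2) + (+8, -5) → (30, -7)
step 6: (30, -7) + (+9, -6) → (39, -13)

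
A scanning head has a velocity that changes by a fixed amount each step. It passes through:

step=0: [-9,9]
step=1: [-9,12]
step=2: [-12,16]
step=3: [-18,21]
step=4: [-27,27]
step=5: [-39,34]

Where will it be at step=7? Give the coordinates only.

Taking differences between consecutive positions: [+0,+3], [-3,+4], [-6,+5], [-9,+6], [-12,+7]. These grow by [-3,+1] each step.
step 6: [-39,34] + [-15,+8] → [-54,42]
step 7: [-54,42] + [-18,+9] → [-72,51]

[-72,51]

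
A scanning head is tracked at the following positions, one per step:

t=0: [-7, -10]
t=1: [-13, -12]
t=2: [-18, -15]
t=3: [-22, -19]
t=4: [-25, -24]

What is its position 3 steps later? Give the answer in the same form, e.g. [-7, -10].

[-28, -45]

Successive displacements: [-6, -2], [-5, -3], [-4, -4], [-3, -5] — each changes by [+1, -1].
step 5: [-25, -24] + [-2, -6] → [-27, -30]
step 6: [-27, -30] + [-1, -7] → [-28, -37]
step 7: [-28, -37] + [+0, -8] → [-28, -45]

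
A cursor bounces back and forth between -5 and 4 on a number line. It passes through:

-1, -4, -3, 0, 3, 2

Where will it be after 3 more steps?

The value travels 3 per step and bounces off the walls at -5 and 4.
  step 6: 2 → -1
  step 7: -1 → -4
  step 8: -4 → -3

-3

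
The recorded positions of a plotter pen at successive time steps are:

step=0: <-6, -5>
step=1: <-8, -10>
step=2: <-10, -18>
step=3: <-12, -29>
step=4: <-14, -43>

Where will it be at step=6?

<-18, -80>

First differences are <-2, -5>, <-2, -8>, <-2, -11>, <-2, -14>; their common second difference is <+0, -3> (constant acceleration).
step 5: <-14, -43> + <-2, -17> → <-16, -60>
step 6: <-16, -60> + <-2, -20> → <-18, -80>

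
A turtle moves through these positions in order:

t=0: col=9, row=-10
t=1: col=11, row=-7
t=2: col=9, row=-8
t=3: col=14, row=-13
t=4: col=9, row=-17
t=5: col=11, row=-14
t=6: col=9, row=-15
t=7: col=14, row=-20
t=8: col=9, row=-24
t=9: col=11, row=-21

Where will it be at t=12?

Step-to-step displacements: (+2, +3), (-2, -1), (+5, -5), (-5, -4), (+2, +3), (-2, -1), (+5, -5), (-5, -4), (+2, +3) — a repeating cycle of length 4.
step 10: apply (-2, -1) → col=9, row=-22
step 11: apply (+5, -5) → col=14, row=-27
step 12: apply (-5, -4) → col=9, row=-31

col=9, row=-31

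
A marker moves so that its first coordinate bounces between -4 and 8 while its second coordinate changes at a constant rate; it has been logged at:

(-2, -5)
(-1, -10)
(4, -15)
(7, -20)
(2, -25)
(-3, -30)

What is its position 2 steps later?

(5, -40)

The first coordinate travels 5 per step and bounces off the walls at -4 and 8.
  step 6: -3 → 0
  step 7: 0 → 5
The second coordinate changes by -5 each step: at step 7 it is -40.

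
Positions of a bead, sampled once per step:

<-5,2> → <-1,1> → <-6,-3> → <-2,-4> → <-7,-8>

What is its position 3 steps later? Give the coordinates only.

<-4,-14>

Differencing gives <+4,-1>, <-5,-4>, <+4,-1>, <-5,-4>. This is the pattern <+4,-1>, <-5,-4> repeated.
step 5: apply <+4,-1> → <-3,-9>
step 6: apply <-5,-4> → <-8,-13>
step 7: apply <+4,-1> → <-4,-14>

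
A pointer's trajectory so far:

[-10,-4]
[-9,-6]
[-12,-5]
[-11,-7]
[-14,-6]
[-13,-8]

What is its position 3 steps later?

[-18,-8]

Differencing gives [+1,-2], [-3,+1], [+1,-2], [-3,+1], [+1,-2]. This is the pattern [+1,-2], [-3,+1] repeated.
step 6: apply [-3,+1] → [-16,-7]
step 7: apply [+1,-2] → [-15,-9]
step 8: apply [-3,+1] → [-18,-8]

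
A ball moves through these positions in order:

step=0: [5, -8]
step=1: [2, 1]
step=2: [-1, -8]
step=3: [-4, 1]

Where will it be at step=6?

First: linear, -3 per step → -13 at step 6.
Second: cycles through -8, 1 every 2 steps. Step 6 lands at position 0 of the cycle → -8.

[-13, -8]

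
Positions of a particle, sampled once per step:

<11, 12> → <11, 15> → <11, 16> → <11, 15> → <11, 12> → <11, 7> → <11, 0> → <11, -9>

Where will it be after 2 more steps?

<11, -33>

Successive displacements: <+0, +3>, <+0, +1>, <+0, -1>, <+0, -3>, <+0, -5>, <+0, -7>, <+0, -9> — each changes by <+0, -2>.
step 8: <11, -9> + <+0, -11> → <11, -20>
step 9: <11, -20> + <+0, -13> → <11, -33>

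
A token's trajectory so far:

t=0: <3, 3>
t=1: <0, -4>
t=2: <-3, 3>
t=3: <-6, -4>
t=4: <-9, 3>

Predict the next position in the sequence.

The first coordinate changes by -3 each step, so at step 5 it is 3 + 5·(-3) = -12.
The second coordinate repeats the cycle [3, -4] with period 2; step 5 mod 2 = 1, giving -4.

<-12, -4>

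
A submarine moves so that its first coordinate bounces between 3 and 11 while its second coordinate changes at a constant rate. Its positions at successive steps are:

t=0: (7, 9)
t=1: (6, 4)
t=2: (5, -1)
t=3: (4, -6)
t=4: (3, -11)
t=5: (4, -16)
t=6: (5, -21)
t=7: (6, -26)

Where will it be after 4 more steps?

The first coordinate reflects between 3 and 11, moving 1 per step.
  step 8: 6 → 7
  step 9: 7 → 8
  step 10: 8 → 9
  step 11: 9 → 10
The second coordinate changes by -5 each step: at step 11 it is -46.

(10, -46)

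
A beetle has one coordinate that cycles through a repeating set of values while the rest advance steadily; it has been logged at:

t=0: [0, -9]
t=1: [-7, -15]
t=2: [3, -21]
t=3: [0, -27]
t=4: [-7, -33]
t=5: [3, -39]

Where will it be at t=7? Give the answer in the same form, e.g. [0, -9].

[-7, -51]

First: cycles through 0, -7, 3 every 3 steps. Step 7 lands at position 1 of the cycle → -7.
Second: linear, -6 per step → -51 at step 7.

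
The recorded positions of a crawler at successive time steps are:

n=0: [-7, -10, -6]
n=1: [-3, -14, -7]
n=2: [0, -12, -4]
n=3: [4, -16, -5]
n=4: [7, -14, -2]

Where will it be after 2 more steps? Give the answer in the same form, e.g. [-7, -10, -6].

[14, -16, 0]

Step-to-step displacements: [+4, -4, -1], [+3, +2, +3], [+4, -4, -1], [+3, +2, +3] — a repeating cycle of length 2.
step 5: apply [+4, -4, -1] → [11, -18, -3]
step 6: apply [+3, +2, +3] → [14, -16, 0]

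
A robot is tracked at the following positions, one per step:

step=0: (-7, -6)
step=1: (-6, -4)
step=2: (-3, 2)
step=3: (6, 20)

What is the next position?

Consecutive displacements (+1, +2), (+3, +6), (+9, +18) scale by a factor of 3 each step.
step 4: (6, 20) + (+27, +54) → (33, 74)

(33, 74)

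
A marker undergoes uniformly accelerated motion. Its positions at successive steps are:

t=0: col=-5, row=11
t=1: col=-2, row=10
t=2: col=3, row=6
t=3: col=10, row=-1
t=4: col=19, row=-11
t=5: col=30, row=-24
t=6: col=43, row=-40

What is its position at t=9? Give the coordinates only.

Successive displacements: (+3,-1), (+5,-4), (+7,-7), (+9,-10), (+11,-13), (+13,-16) — each changes by (+2,-3).
step 7: col=43, row=-40 + (+15,-19) → col=58, row=-59
step 8: col=58, row=-59 + (+17,-22) → col=75, row=-81
step 9: col=75, row=-81 + (+19,-25) → col=94, row=-106

col=94, row=-106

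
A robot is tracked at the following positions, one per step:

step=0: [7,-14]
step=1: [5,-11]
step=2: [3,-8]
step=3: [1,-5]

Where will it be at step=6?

The position changes by [-2,+3] every step.
step 4: [1,-5] + [-2,+3] → [-1,-2]
step 5: [-1,-2] + [-2,+3] → [-3,1]
step 6: [-3,1] + [-2,+3] → [-5,4]

[-5,4]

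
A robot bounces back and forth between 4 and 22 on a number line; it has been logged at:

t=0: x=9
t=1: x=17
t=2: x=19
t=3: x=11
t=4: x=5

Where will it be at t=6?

x=21

The value reflects between 4 and 22, moving 8 per step.
  step 5: 5 → 13
  step 6: 13 → 21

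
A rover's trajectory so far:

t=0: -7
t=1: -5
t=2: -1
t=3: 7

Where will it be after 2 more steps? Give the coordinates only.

Consecutive displacements +2, +4, +8 scale by a factor of 2 each step.
step 4: 7 + 16 → 23
step 5: 23 + 32 → 55

55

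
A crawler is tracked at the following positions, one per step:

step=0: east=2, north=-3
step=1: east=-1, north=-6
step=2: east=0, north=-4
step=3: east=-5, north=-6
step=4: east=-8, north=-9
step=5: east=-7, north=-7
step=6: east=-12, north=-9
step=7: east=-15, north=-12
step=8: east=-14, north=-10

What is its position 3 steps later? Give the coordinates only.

east=-21, north=-13

Step-to-step displacements: (-3, -3), (+1, +2), (-5, -2), (-3, -3), (+1, +2), (-5, -2), (-3, -3), (+1, +2) — a repeating cycle of length 3.
step 9: apply (-5, -2) → east=-19, north=-12
step 10: apply (-3, -3) → east=-22, north=-15
step 11: apply (+1, +2) → east=-21, north=-13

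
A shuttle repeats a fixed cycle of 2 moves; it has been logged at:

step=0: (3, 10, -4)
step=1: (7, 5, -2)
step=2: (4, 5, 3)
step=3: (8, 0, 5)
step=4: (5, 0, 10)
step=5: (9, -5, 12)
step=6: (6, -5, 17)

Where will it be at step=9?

(11, -15, 26)

Differencing gives (+4, -5, +2), (-3, +0, +5), (+4, -5, +2), (-3, +0, +5), (+4, -5, +2), (-3, +0, +5). This is the pattern (+4, -5, +2), (-3, +0, +5) repeated.
step 7: apply (+4, -5, +2) → (10, -10, 19)
step 8: apply (-3, +0, +5) → (7, -10, 24)
step 9: apply (+4, -5, +2) → (11, -15, 26)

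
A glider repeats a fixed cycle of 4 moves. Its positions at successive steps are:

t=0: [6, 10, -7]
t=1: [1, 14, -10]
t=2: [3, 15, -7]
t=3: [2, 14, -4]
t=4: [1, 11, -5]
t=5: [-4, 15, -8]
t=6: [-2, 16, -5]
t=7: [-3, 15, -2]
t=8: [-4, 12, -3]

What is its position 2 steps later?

[-7, 17, -3]

Differencing gives [-5, +4, -3], [+2, +1, +3], [-1, -1, +3], [-1, -3, -1], [-5, +4, -3], [+2, +1, +3], [-1, -1, +3], [-1, -3, -1]. This is the pattern [-5, +4, -3], [+2, +1, +3], [-1, -1, +3], [-1, -3, -1] repeated.
step 9: apply [-5, +4, -3] → [-9, 16, -6]
step 10: apply [+2, +1, +3] → [-7, 17, -3]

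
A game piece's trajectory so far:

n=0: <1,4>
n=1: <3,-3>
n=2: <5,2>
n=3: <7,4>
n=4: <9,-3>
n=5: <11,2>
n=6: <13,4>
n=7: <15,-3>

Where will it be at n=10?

<21,-3>

The first coordinate changes by +2 each step, so at step 10 it is 1 + 10·(2) = 21.
The second coordinate repeats the cycle [4, -3, 2] with period 3; step 10 mod 3 = 1, giving -3.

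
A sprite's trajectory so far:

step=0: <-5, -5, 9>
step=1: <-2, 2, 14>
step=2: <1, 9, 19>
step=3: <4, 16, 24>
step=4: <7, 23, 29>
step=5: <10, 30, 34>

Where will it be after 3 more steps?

Each step adds <+3, +7, +5> to the position.
step 6: <10, 30, 34> + <+3, +7, +5> → <13, 37, 39>
step 7: <13, 37, 39> + <+3, +7, +5> → <16, 44, 44>
step 8: <16, 44, 44> + <+3, +7, +5> → <19, 51, 49>

<19, 51, 49>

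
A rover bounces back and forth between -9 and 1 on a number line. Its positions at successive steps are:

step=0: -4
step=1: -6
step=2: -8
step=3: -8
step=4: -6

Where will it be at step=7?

The value reflects between -9 and 1, moving 2 per step.
  step 5: -6 → -4
  step 6: -4 → -2
  step 7: -2 → 0

0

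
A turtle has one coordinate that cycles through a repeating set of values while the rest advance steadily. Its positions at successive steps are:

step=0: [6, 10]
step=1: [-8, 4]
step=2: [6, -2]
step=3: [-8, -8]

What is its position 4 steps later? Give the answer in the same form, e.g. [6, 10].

[-8, -32]

First: cycles through 6, -8 every 2 steps. Step 7 lands at position 1 of the cycle → -8.
Second: linear, -6 per step → -32 at step 7.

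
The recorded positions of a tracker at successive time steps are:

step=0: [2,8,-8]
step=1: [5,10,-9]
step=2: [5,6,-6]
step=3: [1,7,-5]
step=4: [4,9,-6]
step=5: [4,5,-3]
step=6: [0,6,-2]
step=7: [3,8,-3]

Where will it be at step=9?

The moves between consecutive positions are [+3,+2,-1], [+0,-4,+3], [-4,+1,+1], [+3,+2,-1], [+0,-4,+3], [-4,+1,+1], [+3,+2,-1]; they repeat the 3-cycle [[+3,+2,-1], [+0,-4,+3], [-4,+1,+1]].
step 8: apply [+0,-4,+3] → [3,4,0]
step 9: apply [-4,+1,+1] → [-1,5,1]

[-1,5,1]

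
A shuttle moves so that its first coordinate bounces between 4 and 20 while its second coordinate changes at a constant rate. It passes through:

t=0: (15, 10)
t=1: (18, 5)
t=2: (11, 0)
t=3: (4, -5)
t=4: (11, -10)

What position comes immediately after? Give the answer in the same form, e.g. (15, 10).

The first coordinate reflects between 4 and 20, moving 7 per step.
  step 5: 11 → 18
The second coordinate changes by -5 each step: at step 5 it is -15.

(18, -15)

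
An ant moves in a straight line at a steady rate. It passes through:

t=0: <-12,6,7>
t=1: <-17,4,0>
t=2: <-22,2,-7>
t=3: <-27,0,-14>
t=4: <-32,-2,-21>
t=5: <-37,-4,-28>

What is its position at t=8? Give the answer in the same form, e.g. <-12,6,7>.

<-52,-10,-49>

Constant displacement of <-5,-2,-7> per step.
step 6: <-37,-4,-28> + <-5,-2,-7> → <-42,-6,-35>
step 7: <-42,-6,-35> + <-5,-2,-7> → <-47,-8,-42>
step 8: <-47,-8,-42> + <-5,-2,-7> → <-52,-10,-49>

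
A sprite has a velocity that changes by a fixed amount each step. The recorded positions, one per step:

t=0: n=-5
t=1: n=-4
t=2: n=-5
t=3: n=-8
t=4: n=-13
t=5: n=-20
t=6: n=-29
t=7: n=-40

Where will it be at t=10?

n=-85

Taking differences between consecutive positions: +1, -1, -3, -5, -7, -9, -11. These grow by -2 each step.
step 8: -40 − 13 → n=-53
step 9: -53 − 15 → n=-68
step 10: -68 − 17 → n=-85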